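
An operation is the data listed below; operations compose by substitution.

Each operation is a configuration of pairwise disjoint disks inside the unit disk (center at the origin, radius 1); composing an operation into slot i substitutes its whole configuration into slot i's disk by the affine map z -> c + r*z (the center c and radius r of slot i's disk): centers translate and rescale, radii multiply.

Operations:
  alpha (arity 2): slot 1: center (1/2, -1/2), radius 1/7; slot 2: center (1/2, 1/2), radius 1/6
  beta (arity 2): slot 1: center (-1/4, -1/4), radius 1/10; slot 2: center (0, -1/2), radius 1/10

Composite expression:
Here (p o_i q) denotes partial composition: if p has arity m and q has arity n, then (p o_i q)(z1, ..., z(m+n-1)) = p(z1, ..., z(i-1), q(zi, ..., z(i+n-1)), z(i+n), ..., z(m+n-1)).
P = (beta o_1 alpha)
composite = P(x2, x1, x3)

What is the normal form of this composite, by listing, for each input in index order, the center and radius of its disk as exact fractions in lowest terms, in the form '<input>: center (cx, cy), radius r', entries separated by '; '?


Below beta, radii multiply path by path; the x-disk centers shift.
tracing x2 down its 2-map path: center (-1/5, -3/10), radius 1/70
tracing x1 down its 2-map path: center (-1/5, -1/5), radius 1/60
tracing x3 down its 1-map path: center (0, -1/2), radius 1/10

x1: center (-1/5, -1/5), radius 1/60; x2: center (-1/5, -3/10), radius 1/70; x3: center (0, -1/2), radius 1/10


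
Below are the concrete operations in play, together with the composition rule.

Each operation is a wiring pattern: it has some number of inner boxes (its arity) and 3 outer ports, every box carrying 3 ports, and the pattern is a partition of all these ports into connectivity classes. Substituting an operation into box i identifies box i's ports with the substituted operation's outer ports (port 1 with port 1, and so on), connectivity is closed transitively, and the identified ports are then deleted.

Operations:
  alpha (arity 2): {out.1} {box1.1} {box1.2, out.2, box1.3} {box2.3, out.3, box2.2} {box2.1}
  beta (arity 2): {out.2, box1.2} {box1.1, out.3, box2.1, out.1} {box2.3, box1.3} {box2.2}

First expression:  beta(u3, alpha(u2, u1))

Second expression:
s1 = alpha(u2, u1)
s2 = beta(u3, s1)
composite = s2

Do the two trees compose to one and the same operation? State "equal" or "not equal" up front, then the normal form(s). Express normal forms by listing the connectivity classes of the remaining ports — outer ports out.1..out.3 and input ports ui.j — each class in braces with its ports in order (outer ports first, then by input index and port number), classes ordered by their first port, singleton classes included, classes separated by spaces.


In normal form, the first expression is {out.1, out.3, u3.1} {out.2, u3.2} {u1.1} {u1.2, u1.3, u3.3} {u2.1} {u2.2, u2.3}
In normal form, the second expression is {out.1, out.3, u3.1} {out.2, u3.2} {u1.1} {u1.2, u1.3, u3.3} {u2.1} {u2.2, u2.3}
The forms coincide; equal.

equal; the common form is {out.1, out.3, u3.1} {out.2, u3.2} {u1.1} {u1.2, u1.3, u3.3} {u2.1} {u2.2, u2.3}


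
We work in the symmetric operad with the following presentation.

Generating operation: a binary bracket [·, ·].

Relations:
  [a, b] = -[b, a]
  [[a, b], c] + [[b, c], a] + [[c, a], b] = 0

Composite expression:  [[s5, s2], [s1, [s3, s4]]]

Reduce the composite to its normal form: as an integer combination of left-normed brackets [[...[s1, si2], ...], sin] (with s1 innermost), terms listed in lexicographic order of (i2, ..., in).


Skip Jacobi rewriting: expand, keep s1-initial words, read off terms.
Composite bracket: [[s5, s2], [s1, [s3, s4]]]
Under [a, b] = ab - ba we get 16 signed associative words (2^4 = 16).
Coefficients come from the s1-initial words:
  s1s3s4s2s5 appears with sign +1, giving the term +[[[[s1, s3], s4], s2], s5]
  s1s3s4s5s2 appears with sign -1, giving the term -[[[[s1, s3], s4], s5], s2]
  s1s4s3s2s5 appears with sign -1, giving the term -[[[[s1, s4], s3], s2], s5]
  s1s4s3s5s2 appears with sign +1, giving the term +[[[[s1, s4], s3], s5], s2]

[[[[s1, s3], s4], s2], s5] - [[[[s1, s3], s4], s5], s2] - [[[[s1, s4], s3], s2], s5] + [[[[s1, s4], s3], s5], s2]


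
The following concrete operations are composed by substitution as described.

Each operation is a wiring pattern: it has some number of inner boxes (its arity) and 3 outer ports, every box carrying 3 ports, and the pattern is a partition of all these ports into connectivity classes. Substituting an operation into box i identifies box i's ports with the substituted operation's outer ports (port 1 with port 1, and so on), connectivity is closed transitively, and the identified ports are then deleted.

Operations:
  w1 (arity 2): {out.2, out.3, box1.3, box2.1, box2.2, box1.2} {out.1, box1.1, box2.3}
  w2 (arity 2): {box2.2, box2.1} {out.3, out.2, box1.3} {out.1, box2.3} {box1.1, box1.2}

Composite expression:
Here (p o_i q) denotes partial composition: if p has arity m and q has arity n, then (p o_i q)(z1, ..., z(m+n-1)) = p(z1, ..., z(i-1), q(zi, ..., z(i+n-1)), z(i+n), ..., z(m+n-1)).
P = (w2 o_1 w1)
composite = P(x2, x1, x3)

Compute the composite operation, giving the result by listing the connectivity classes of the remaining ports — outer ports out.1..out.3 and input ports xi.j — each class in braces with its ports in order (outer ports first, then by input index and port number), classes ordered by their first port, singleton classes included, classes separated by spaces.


Substituting into w2 glues patterns; closure does the rest.
w1 over (x2, x1) gives {out.1, x1.3, x2.1} {out.2, out.3, x1.1, x1.2, x2.2, x2.3}, out.j being that stage's outer ports
w2 over (x2, x1, x3) gives {out.1, x3.3} {out.2, out.3, x1.1, x1.2, x1.3, x2.1, x2.2, x2.3} {x3.1, x3.2}, out.j being that stage's outer ports

{out.1, x3.3} {out.2, out.3, x1.1, x1.2, x1.3, x2.1, x2.2, x2.3} {x3.1, x3.2}


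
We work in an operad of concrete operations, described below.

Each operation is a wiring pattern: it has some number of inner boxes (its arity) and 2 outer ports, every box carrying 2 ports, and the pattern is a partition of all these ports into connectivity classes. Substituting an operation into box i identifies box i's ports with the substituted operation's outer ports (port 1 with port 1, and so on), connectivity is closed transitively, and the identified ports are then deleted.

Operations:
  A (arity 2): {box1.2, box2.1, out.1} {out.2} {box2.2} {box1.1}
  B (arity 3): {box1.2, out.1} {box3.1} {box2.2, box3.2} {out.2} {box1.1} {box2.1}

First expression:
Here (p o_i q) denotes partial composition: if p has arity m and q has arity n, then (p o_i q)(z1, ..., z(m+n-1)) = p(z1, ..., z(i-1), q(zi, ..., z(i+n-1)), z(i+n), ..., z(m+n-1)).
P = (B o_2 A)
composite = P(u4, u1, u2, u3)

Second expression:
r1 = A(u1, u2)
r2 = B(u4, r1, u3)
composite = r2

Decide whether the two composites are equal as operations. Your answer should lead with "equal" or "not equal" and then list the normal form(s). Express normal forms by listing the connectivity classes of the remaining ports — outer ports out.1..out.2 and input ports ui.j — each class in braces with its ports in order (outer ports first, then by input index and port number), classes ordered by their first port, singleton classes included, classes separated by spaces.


equal; both compose to {out.1, u4.2} {out.2} {u1.1} {u1.2, u2.1} {u2.2} {u3.1} {u3.2} {u4.1}

The first expression, normalized: {out.1, u4.2} {out.2} {u1.1} {u1.2, u2.1} {u2.2} {u3.1} {u3.2} {u4.1}
The second expression, normalized: {out.1, u4.2} {out.2} {u1.1} {u1.2, u2.1} {u2.2} {u3.1} {u3.2} {u4.1}
The forms coincide; equal.


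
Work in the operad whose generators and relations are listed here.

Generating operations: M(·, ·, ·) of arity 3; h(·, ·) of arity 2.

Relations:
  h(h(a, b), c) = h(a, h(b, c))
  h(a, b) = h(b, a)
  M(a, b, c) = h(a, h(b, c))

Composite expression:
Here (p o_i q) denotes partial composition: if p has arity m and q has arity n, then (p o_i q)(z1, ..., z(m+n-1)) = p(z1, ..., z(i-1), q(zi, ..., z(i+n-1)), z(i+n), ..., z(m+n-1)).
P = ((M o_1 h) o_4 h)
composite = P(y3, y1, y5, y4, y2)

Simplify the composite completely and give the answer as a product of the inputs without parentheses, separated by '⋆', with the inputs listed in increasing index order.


y1 ⋆ y2 ⋆ y3 ⋆ y4 ⋆ y5

Reordering under M is free, so list the y-inputs canonically.
h(y3, y1) reduces to y3 ⋆ y1
h(y4, y2) reduces to y4 ⋆ y2
M(h(y3, y1), y5, h(y4, y2)) reduces to y3 ⋆ y1 ⋆ y5 ⋆ y4 ⋆ y2
commutativity sorts the factors: y1 ⋆ y2 ⋆ y3 ⋆ y4 ⋆ y5


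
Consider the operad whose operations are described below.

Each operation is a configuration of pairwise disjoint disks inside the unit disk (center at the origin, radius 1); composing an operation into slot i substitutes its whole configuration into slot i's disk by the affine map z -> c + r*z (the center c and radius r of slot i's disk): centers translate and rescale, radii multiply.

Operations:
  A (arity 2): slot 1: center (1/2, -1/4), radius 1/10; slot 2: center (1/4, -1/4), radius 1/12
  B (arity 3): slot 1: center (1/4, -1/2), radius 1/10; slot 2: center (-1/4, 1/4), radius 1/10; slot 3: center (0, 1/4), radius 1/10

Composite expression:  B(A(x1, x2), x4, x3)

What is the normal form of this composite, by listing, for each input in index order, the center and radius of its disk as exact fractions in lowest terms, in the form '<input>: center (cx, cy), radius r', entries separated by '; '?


Nesting under B composes maps z -> c + r*z down each x-path.
input x1: applying the 2 nested substitutions gives center (3/10, -21/40), radius 1/100
input x2: applying the 2 nested substitutions gives center (11/40, -21/40), radius 1/120
input x4: applying the 1 nested substitution gives center (-1/4, 1/4), radius 1/10
input x3: applying the 1 nested substitution gives center (0, 1/4), radius 1/10

x1: center (3/10, -21/40), radius 1/100; x2: center (11/40, -21/40), radius 1/120; x3: center (0, 1/4), radius 1/10; x4: center (-1/4, 1/4), radius 1/10


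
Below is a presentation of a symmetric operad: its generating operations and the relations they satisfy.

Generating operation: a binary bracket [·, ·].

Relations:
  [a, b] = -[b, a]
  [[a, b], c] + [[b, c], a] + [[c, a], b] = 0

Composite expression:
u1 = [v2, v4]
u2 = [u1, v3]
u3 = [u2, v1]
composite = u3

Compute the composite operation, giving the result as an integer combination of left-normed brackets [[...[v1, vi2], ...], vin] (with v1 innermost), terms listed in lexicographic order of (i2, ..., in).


Skip Jacobi rewriting: expand, keep v1-initial words, read off terms.
Composite bracket: [[[v2, v4], v3], v1]
Applying ab - ba throughout gives 8 signed words (2^3 = 8).
Keep just the words that open with v1:
  the word v1v2v4v3 carries sign -1 and contributes -[[[v1, v2], v4], v3]
  the word v1v3v2v4 carries sign +1 and contributes +[[[v1, v3], v2], v4]
  the word v1v3v4v2 carries sign -1 and contributes -[[[v1, v3], v4], v2]
  the word v1v4v2v3 carries sign +1 and contributes +[[[v1, v4], v2], v3]

-[[[v1, v2], v4], v3] + [[[v1, v3], v2], v4] - [[[v1, v3], v4], v2] + [[[v1, v4], v2], v3]


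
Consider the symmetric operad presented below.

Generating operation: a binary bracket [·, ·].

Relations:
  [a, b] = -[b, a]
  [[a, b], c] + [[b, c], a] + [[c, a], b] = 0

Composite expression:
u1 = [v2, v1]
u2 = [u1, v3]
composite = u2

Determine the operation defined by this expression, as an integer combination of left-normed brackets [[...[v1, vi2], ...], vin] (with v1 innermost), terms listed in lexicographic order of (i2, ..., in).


Left-normed coefficients sit on the v1-initial expansion words.
Composite bracket: [[v2, v1], v3]
The bracket unfolds into 4 signed words via [a, b] = ab - ba (2^2 = 4).
Words beginning with v1 determine it all:
  v1v2v3 (sign -1) contributes -[[v1, v2], v3]

-[[v1, v2], v3]


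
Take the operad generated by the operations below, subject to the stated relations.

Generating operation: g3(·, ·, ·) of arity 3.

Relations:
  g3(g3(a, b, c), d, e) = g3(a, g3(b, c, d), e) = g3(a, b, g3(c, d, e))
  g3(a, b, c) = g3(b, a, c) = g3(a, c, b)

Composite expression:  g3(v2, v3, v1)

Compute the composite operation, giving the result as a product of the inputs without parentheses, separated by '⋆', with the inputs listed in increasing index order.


v1 ⋆ v2 ⋆ v3

Shape and order are irrelevant to g3; the v-input set decides.
g3(v2, v3, v1) reduces to v2 ⋆ v3 ⋆ v1
sorting the factors by input index: v1 ⋆ v2 ⋆ v3


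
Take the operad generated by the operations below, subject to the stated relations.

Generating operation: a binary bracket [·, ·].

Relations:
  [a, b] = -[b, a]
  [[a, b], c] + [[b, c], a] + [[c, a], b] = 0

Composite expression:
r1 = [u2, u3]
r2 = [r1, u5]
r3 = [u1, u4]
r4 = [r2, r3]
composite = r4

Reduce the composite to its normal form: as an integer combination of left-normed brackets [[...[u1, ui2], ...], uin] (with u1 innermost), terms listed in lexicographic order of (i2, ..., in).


-[[[[u1, u4], u2], u3], u5] + [[[[u1, u4], u3], u2], u5] + [[[[u1, u4], u5], u2], u3] - [[[[u1, u4], u5], u3], u2]

Expand each bracket as ab - ba; the u1-initial words give the coefficients.
Composite bracket: [[[u2, u3], u5], [u1, u4]]
Each bracket splits as ab - ba, giving 16 signed words (2^4 = 16).
The u1-initial words carry the normal form:
  u1u4u2u3u5 appears with sign -1, giving the term -[[[[u1, u4], u2], u3], u5]
  u1u4u3u2u5 appears with sign +1, giving the term +[[[[u1, u4], u3], u2], u5]
  u1u4u5u2u3 appears with sign +1, giving the term +[[[[u1, u4], u5], u2], u3]
  u1u4u5u3u2 appears with sign -1, giving the term -[[[[u1, u4], u5], u3], u2]


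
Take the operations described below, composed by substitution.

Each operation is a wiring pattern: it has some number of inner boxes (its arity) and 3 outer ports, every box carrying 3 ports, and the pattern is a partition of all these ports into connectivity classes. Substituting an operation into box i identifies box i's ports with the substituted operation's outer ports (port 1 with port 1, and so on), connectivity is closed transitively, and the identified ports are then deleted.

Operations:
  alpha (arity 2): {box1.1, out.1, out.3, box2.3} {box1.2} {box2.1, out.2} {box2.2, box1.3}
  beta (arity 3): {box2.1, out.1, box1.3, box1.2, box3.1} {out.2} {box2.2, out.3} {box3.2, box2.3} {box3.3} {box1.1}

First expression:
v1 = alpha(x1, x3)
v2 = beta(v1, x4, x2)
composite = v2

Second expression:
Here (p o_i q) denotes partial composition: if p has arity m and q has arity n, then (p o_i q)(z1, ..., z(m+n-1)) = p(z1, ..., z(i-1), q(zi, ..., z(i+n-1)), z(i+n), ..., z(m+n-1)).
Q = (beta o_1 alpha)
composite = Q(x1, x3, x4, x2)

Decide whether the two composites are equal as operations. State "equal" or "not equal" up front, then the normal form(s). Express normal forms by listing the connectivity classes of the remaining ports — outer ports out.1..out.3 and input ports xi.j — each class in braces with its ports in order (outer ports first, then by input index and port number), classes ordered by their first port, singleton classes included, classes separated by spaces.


equal: each reduces to {out.1, x1.1, x2.1, x3.1, x3.3, x4.1} {out.2} {out.3, x4.2} {x1.2} {x1.3, x3.2} {x2.2, x4.3} {x2.3}


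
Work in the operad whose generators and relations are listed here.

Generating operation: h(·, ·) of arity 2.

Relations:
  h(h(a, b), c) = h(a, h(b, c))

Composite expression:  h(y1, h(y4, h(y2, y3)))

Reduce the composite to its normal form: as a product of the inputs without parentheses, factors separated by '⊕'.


y1 ⊕ y4 ⊕ y2 ⊕ y3

All parenthesizations of h agree; list the y-inputs left to right.
h(y2, y3) linearizes to y2 ⊕ y3
h(y4, h(y2, y3)) linearizes to y4 ⊕ y2 ⊕ y3
h(y1, h(y4, h(y2, y3))) linearizes to y1 ⊕ y4 ⊕ y2 ⊕ y3


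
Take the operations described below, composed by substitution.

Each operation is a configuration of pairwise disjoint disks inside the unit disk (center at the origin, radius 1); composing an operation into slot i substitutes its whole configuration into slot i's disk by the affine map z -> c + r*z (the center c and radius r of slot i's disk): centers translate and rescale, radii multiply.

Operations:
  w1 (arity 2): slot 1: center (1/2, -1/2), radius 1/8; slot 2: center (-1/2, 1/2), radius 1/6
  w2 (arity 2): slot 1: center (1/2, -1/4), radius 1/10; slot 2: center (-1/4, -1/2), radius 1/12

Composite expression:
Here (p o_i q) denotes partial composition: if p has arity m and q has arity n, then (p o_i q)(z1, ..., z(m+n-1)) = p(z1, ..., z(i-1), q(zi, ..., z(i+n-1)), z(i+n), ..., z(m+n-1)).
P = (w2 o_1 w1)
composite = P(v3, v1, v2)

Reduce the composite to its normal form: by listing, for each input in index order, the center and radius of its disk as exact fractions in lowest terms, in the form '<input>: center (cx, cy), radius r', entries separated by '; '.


v1: center (9/20, -1/5), radius 1/60; v2: center (-1/4, -1/2), radius 1/12; v3: center (11/20, -3/10), radius 1/80

Nesting under w2 composes maps z -> c + r*z down each v-path.
for v3, the 2-step affine chain lands on center (11/20, -3/10), radius 1/80
for v1, the 2-step affine chain lands on center (9/20, -1/5), radius 1/60
for v2, the 1-step affine chain lands on center (-1/4, -1/2), radius 1/12


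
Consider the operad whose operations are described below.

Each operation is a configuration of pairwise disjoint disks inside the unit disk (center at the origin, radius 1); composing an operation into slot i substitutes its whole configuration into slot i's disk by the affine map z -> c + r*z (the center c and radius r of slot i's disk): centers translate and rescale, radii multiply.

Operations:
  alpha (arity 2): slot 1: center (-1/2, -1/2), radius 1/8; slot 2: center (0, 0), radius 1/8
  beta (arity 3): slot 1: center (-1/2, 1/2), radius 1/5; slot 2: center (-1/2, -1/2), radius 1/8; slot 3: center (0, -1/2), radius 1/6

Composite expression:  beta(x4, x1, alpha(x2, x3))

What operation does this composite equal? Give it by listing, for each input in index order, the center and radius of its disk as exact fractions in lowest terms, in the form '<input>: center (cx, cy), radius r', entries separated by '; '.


x1: center (-1/2, -1/2), radius 1/8; x2: center (-1/12, -7/12), radius 1/48; x3: center (0, -1/2), radius 1/48; x4: center (-1/2, 1/2), radius 1/5

Each x-disk chains the slot maps above it in beta; radii multiply.
x4 passes through 1 substitution, ending at center (-1/2, 1/2), radius 1/5
x1 passes through 1 substitution, ending at center (-1/2, -1/2), radius 1/8
x2 passes through 2 substitutions, ending at center (-1/12, -7/12), radius 1/48
x3 passes through 2 substitutions, ending at center (0, -1/2), radius 1/48


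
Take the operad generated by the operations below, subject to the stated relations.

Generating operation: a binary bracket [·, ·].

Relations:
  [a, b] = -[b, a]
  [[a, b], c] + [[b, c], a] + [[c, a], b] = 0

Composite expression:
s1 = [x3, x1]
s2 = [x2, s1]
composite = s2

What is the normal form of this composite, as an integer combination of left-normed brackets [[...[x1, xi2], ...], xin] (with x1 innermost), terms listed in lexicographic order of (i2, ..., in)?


A multilinear Lie element is pinned by x1-initial words (x1 innermost).
Composite bracket: [x2, [x3, x1]]
Under [a, b] = ab - ba we get 4 signed associative words (2^2 = 4).
Words beginning with x1 determine it all:
  the word x1x3x2 carries sign +1 and contributes +[[x1, x3], x2]

[[x1, x3], x2]


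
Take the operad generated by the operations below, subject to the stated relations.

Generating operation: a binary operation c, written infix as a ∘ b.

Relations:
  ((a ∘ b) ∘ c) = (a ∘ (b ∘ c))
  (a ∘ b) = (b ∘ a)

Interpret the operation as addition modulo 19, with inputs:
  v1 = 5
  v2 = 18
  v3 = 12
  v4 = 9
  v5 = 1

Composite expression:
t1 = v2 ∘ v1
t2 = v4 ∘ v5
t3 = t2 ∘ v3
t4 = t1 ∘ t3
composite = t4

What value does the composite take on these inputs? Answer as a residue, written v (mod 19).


7 (mod 19)

(v2 ∘ v1) = 4
(v4 ∘ v5) = 10
((v4 ∘ v5) ∘ v3) = 3
((v2 ∘ v1) ∘ ((v4 ∘ v5) ∘ v3)) = 7


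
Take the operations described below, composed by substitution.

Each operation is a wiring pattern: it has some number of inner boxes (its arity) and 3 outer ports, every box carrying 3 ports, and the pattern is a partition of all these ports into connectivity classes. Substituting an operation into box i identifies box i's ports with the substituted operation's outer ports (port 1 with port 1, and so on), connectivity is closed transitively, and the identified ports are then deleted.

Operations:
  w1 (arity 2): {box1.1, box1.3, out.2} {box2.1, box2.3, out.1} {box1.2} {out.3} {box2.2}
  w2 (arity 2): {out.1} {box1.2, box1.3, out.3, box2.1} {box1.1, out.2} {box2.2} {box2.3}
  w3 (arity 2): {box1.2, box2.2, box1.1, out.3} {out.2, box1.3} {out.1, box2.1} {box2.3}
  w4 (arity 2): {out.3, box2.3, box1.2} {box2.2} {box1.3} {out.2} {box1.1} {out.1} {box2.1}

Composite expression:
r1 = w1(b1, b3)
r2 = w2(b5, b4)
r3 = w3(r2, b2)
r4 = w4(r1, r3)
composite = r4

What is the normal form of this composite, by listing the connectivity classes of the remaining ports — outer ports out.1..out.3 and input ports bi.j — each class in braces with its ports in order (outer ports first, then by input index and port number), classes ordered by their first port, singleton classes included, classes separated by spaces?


{out.1} {out.2} {out.3, b1.1, b1.3, b2.2, b5.1} {b1.2} {b2.1} {b2.3} {b3.1, b3.3} {b3.2} {b4.1, b5.2, b5.3} {b4.2} {b4.3}

Two ports join when wires chain via w4-identified ports.
composing w1 on (b1, b3), with out.j its own outer ports: {out.1, b3.1, b3.3} {out.2, b1.1, b1.3} {out.3} {b1.2} {b3.2}
composing w2 on (b5, b4), with out.j its own outer ports: {out.1} {out.2, b5.1} {out.3, b4.1, b5.2, b5.3} {b4.2} {b4.3}
composing w3 on (b5, b4, b2), with out.j its own outer ports: {out.1, b2.1} {out.2, b4.1, b5.2, b5.3} {out.3, b2.2, b5.1} {b2.3} {b4.2} {b4.3}
composing w4 on (b1, b3, b5, b4, b2), with out.j its own outer ports: {out.1} {out.2} {out.3, b1.1, b1.3, b2.2, b5.1} {b1.2} {b2.1} {b2.3} {b3.1, b3.3} {b3.2} {b4.1, b5.2, b5.3} {b4.2} {b4.3}


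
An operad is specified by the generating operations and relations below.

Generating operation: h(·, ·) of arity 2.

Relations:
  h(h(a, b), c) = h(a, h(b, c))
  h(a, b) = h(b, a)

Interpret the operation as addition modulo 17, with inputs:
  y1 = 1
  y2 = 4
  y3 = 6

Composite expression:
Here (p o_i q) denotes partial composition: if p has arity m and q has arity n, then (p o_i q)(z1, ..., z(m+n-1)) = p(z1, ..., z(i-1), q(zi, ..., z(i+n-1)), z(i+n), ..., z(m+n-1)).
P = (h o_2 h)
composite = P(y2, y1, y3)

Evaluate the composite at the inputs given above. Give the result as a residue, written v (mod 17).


11 (mod 17)


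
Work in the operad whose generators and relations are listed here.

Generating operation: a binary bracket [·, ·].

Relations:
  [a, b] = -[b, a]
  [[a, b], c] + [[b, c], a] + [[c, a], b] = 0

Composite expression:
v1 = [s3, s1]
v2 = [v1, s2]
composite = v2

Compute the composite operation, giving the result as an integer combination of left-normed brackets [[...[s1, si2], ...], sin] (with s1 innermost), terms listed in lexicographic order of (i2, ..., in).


-[[s1, s3], s2]

Left-normed coefficients sit on the s1-initial expansion words.
Composite bracket: [[s3, s1], s2]
Under [a, b] = ab - ba we get 4 signed associative words (2^2 = 4).
Keep just the words that open with s1:
  word s1s3s2 has sign -1, contributing -[[s1, s3], s2]


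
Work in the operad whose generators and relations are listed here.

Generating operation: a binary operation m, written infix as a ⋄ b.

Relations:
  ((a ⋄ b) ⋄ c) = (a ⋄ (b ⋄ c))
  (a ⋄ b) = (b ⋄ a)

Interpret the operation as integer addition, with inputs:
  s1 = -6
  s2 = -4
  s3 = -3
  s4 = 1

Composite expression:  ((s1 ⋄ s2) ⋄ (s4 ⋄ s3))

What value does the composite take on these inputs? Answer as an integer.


(s1 ⋄ s2) = -10
(s4 ⋄ s3) = -2
((s1 ⋄ s2) ⋄ (s4 ⋄ s3)) = -12

-12


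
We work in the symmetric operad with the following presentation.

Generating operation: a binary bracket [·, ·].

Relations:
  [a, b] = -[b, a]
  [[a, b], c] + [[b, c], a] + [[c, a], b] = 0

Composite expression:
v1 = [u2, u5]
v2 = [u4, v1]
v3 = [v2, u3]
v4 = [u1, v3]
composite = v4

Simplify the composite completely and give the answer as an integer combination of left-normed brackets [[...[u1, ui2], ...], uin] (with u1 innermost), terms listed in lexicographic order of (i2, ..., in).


Antisymmetry and Jacobi reduce to u1-anchored left-normed brackets.
Composite bracket: [u1, [[u4, [u2, u5]], u3]]
Applying ab - ba throughout gives 16 signed words (2^4 = 16).
Coefficients come from the u1-initial words:
  from u1u2u5u4u3, sign -1: term -[[[[u1, u2], u5], u4], u3]
  from u1u3u2u5u4, sign +1: term +[[[[u1, u3], u2], u5], u4]
  from u1u3u4u2u5, sign -1: term -[[[[u1, u3], u4], u2], u5]
  from u1u3u4u5u2, sign +1: term +[[[[u1, u3], u4], u5], u2]
  from u1u3u5u2u4, sign -1: term -[[[[u1, u3], u5], u2], u4]
  from u1u4u2u5u3, sign +1: term +[[[[u1, u4], u2], u5], u3]
  from u1u4u5u2u3, sign -1: term -[[[[u1, u4], u5], u2], u3]
  from u1u5u2u4u3, sign +1: term +[[[[u1, u5], u2], u4], u3]

-[[[[u1, u2], u5], u4], u3] + [[[[u1, u3], u2], u5], u4] - [[[[u1, u3], u4], u2], u5] + [[[[u1, u3], u4], u5], u2] - [[[[u1, u3], u5], u2], u4] + [[[[u1, u4], u2], u5], u3] - [[[[u1, u4], u5], u2], u3] + [[[[u1, u5], u2], u4], u3]


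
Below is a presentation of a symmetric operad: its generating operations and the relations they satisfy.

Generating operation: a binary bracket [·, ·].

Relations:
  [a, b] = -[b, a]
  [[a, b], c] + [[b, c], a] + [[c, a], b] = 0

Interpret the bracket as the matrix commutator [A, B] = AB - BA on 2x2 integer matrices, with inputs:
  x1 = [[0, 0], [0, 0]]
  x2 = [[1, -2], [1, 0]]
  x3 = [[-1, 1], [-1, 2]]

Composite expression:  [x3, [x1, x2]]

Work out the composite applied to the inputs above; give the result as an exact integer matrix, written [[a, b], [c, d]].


[[0, 0], [0, 0]]

[x1, x2] = [[0, 0], [0, 0]]
[x3, [x1, x2]] = [[0, 0], [0, 0]]


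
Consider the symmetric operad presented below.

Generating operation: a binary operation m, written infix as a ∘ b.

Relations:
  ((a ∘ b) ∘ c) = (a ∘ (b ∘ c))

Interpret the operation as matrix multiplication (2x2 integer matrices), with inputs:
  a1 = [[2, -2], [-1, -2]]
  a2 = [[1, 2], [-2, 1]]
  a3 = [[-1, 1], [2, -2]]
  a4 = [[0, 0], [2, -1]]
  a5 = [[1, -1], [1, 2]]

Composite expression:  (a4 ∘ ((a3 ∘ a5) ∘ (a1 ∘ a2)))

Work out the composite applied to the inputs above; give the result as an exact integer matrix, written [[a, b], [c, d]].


[[0, 0], [36, -48]]


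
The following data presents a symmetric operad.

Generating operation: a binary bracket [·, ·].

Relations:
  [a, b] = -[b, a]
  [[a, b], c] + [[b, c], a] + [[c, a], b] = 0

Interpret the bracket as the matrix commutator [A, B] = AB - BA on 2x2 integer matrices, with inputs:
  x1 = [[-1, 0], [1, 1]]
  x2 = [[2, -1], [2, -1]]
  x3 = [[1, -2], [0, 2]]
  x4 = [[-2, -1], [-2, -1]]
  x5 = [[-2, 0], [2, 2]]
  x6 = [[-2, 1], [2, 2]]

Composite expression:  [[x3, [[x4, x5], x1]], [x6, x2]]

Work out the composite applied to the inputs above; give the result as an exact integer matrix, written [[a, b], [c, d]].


[[-96, 128], [-1024, 96]]

[x4, x5] = [[-2, -4], [10, 2]]
[[x4, x5], x1] = [[-4, -8], [-16, 4]]
[x3, [[x4, x5], x1]] = [[32, -8], [-16, -32]]
[x6, x2] = [[4, 1], [14, -4]]
[[x3, [[x4, x5], x1]], [x6, x2]] = [[-96, 128], [-1024, 96]]


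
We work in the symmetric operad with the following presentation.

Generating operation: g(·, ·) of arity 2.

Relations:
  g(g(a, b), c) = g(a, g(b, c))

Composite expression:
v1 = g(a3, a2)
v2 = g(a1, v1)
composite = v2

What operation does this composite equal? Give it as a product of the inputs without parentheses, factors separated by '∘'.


Associativity of g dissolves the nesting; only the a-input order survives.
g(a3, a2) spells out as a3 ∘ a2
g(a1, g(a3, a2)) spells out as a1 ∘ a3 ∘ a2

a1 ∘ a3 ∘ a2


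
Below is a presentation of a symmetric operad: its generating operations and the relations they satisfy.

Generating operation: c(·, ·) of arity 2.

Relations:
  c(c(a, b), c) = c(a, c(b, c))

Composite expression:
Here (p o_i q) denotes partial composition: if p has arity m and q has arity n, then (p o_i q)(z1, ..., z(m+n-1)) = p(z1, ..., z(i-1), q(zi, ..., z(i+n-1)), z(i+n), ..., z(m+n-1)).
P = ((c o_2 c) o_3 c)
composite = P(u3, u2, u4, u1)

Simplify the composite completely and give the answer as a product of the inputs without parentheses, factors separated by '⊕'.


u3 ⊕ u2 ⊕ u4 ⊕ u1

Associativity of c dissolves the nesting; only the u-input order survives.
c(u4, u1) reduces to u4 ⊕ u1
c(u2, c(u4, u1)) reduces to u2 ⊕ u4 ⊕ u1
c(u3, c(u2, c(u4, u1))) reduces to u3 ⊕ u2 ⊕ u4 ⊕ u1


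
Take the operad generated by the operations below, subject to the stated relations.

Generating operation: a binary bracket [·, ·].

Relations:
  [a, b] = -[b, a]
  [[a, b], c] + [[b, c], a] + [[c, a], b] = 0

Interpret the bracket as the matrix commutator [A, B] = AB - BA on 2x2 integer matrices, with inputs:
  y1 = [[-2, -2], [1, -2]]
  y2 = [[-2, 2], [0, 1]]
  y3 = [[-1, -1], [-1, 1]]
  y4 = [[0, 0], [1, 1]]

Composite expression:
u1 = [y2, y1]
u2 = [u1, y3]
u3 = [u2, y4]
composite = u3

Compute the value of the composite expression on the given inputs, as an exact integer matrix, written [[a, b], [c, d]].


[[8, 8], [8, -8]]

[y2, y1] = [[2, 6], [3, -2]]
[[y2, y1], y3] = [[-3, 8], [-2, 3]]
[[[y2, y1], y3], y4] = [[8, 8], [8, -8]]


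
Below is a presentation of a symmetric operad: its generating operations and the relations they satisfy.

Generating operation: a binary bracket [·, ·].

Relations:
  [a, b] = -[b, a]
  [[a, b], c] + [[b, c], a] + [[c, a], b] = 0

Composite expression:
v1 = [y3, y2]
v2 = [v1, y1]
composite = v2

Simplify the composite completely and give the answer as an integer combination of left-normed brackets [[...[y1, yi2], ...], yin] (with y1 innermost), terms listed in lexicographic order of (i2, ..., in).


[[y1, y2], y3] - [[y1, y3], y2]

Left-normed coefficients sit on the y1-initial expansion words.
Composite bracket: [[y3, y2], y1]
Under [a, b] = ab - ba we get 4 signed associative words (2^2 = 4).
Collect the words opening with y1:
  y1y2y3 appears with sign +1, giving the term +[[y1, y2], y3]
  y1y3y2 appears with sign -1, giving the term -[[y1, y3], y2]


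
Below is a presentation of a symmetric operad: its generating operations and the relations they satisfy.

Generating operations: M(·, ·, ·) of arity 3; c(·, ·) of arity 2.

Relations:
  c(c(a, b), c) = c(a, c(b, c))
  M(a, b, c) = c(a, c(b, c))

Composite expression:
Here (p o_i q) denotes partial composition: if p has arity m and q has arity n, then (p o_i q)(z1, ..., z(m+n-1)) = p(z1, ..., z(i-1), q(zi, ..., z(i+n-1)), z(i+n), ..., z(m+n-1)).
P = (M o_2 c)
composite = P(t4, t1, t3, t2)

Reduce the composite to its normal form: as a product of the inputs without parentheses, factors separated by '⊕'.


Every regrouping of M is equal, so read the t-inputs in written order.
c(t1, t3) flattens to t1 ⊕ t3
M(t4, c(t1, t3), t2) flattens to t4 ⊕ t1 ⊕ t3 ⊕ t2

t4 ⊕ t1 ⊕ t3 ⊕ t2


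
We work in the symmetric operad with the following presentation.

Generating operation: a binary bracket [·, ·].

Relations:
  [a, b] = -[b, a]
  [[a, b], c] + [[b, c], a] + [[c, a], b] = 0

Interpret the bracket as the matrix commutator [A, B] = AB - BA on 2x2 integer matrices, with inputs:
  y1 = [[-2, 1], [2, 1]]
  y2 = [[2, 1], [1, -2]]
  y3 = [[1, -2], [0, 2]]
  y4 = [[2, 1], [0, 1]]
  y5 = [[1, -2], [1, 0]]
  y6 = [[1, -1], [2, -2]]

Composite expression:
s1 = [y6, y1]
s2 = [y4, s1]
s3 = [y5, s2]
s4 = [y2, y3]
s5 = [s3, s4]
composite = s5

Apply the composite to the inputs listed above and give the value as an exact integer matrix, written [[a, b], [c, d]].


[[-212, 608], [-208, 212]]

[y6, y1] = [[-4, 0], [-12, 4]]
[y4, [y6, y1]] = [[-12, 8], [12, 12]]
[y5, [y4, [y6, y1]]] = [[-32, -40], [-36, 32]]
[y2, y3] = [[2, -7], [-1, -2]]
[[y5, [y4, [y6, y1]]], [y2, y3]] = [[-212, 608], [-208, 212]]


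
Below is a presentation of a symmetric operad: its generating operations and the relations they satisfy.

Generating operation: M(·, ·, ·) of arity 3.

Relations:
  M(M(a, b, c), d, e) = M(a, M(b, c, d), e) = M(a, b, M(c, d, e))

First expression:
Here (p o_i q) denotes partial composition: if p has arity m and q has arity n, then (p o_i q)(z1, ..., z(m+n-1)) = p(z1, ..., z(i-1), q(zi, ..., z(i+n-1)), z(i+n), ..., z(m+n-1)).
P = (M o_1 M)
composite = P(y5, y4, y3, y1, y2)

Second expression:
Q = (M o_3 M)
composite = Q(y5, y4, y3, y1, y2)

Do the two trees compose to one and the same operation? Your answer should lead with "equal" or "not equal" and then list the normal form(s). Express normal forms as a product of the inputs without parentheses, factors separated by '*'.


equal; both compose to y5 * y4 * y3 * y1 * y2

Normal form of the first expression: y5 * y4 * y3 * y1 * y2
Normal form of the second expression: y5 * y4 * y3 * y1 * y2
Both agree, so they are equal.


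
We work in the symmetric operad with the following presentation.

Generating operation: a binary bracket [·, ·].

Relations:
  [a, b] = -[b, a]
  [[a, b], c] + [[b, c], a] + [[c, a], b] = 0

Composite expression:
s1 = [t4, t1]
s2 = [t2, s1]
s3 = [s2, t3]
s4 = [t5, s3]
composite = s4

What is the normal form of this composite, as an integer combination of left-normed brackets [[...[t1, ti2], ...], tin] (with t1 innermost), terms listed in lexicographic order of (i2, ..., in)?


-[[[[t1, t4], t2], t3], t5]


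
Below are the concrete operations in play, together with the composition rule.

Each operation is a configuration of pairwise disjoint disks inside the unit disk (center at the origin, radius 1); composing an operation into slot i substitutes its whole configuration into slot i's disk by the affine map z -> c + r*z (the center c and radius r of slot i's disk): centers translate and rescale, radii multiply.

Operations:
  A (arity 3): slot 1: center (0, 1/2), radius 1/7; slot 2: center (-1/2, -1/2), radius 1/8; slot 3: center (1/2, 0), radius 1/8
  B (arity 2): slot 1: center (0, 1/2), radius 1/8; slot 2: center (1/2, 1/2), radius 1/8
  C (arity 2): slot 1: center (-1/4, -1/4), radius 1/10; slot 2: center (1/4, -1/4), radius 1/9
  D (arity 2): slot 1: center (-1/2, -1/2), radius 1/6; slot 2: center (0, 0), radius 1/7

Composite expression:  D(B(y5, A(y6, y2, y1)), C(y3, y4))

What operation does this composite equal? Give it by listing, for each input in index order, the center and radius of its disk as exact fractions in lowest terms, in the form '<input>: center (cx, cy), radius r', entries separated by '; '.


y1: center (-13/32, -5/12), radius 1/384; y2: center (-41/96, -41/96), radius 1/384; y3: center (-1/28, -1/28), radius 1/70; y4: center (1/28, -1/28), radius 1/63; y5: center (-1/2, -5/12), radius 1/48; y6: center (-5/12, -13/32), radius 1/336


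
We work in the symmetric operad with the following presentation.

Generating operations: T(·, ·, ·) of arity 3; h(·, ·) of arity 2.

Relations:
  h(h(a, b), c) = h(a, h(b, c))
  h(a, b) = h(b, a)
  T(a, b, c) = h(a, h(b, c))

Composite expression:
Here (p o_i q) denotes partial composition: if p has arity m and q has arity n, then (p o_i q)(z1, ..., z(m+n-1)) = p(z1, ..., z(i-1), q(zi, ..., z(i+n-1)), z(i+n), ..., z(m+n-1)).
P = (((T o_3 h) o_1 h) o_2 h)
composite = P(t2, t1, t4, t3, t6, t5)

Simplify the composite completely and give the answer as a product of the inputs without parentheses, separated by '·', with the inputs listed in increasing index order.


t1 · t2 · t3 · t4 · t5 · t6

Key point: T commutes, so take the t-inputs in any fixed order.
h(t1, t4) unparenthesizes to t1 · t4
h(t2, h(t1, t4)) unparenthesizes to t2 · t1 · t4
h(t6, t5) unparenthesizes to t6 · t5
T(h(t2, h(t1, t4)), t3, h(t6, t5)) unparenthesizes to t2 · t1 · t4 · t3 · t6 · t5
commutativity sorts the factors: t1 · t2 · t3 · t4 · t5 · t6


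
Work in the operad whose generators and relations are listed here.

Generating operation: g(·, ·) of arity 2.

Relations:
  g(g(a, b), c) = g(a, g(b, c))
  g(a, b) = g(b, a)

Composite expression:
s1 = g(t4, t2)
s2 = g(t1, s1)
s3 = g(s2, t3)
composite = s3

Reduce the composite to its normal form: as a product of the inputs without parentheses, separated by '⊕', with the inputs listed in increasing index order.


t1 ⊕ t2 ⊕ t3 ⊕ t4

Key point: g commutes, so take the t-inputs in any fixed order.
g(t4, t2) spells out as t4 ⊕ t2
g(t1, g(t4, t2)) spells out as t1 ⊕ t4 ⊕ t2
g(g(t1, g(t4, t2)), t3) spells out as t1 ⊕ t4 ⊕ t2 ⊕ t3
rearranged into index order: t1 ⊕ t2 ⊕ t3 ⊕ t4


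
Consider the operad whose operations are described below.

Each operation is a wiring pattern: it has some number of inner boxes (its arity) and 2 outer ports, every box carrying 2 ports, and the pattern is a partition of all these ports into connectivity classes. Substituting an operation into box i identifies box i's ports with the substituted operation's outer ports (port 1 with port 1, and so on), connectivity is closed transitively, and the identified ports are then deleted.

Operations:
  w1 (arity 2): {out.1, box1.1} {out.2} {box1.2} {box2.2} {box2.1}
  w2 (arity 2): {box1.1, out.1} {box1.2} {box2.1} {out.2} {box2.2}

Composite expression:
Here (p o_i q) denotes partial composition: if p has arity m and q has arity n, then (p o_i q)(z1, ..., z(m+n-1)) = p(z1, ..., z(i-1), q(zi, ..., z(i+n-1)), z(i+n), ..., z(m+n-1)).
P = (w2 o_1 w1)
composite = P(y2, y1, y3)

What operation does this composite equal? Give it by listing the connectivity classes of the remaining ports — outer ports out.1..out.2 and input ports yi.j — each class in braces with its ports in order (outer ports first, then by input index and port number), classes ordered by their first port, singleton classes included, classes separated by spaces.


{out.1, y2.1} {out.2} {y1.1} {y1.2} {y2.2} {y3.1} {y3.2}


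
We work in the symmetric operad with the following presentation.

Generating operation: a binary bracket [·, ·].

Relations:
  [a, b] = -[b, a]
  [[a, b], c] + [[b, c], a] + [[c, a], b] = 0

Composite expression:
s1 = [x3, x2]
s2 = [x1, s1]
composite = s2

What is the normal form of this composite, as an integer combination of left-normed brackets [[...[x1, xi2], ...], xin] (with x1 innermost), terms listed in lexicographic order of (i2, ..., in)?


-[[x1, x2], x3] + [[x1, x3], x2]

Expand each bracket as ab - ba; the x1-initial words give the coefficients.
Composite bracket: [x1, [x3, x2]]
Full expansion: 4 signed words from ab - ba (2^2 = 4).
Only words starting with x1 matter:
  x1x2x3 appears with sign -1, giving the term -[[x1, x2], x3]
  x1x3x2 appears with sign +1, giving the term +[[x1, x3], x2]


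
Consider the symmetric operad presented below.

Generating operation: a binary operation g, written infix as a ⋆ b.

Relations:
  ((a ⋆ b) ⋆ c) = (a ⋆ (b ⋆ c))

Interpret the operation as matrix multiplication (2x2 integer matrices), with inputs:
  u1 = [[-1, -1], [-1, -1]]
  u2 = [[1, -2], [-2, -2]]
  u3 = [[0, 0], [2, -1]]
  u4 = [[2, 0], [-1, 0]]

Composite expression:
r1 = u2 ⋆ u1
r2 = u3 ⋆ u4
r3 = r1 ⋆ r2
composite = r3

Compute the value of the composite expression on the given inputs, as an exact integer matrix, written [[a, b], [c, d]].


[[5, 0], [20, 0]]

(u2 ⋆ u1) = [[1, 1], [4, 4]]
(u3 ⋆ u4) = [[0, 0], [5, 0]]
((u2 ⋆ u1) ⋆ (u3 ⋆ u4)) = [[5, 0], [20, 0]]


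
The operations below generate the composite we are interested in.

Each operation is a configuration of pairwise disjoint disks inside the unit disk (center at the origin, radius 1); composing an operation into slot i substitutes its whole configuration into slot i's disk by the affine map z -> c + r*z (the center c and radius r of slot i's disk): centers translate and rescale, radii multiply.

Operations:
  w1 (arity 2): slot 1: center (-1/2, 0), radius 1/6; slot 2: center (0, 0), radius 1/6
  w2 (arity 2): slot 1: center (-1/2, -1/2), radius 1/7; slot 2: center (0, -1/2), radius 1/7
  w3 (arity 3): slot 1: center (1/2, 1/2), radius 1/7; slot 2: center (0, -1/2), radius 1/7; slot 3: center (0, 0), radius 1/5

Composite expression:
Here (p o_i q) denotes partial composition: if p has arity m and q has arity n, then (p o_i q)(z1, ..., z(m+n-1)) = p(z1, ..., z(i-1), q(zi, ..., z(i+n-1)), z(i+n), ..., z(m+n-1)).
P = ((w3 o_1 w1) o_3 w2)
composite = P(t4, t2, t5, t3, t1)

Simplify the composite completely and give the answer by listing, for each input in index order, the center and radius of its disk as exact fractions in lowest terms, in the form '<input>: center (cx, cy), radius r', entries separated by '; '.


Follow each t-input down from w3: c' goes to c + r*c', radius to r*r'.
input t4: applying the 2 nested substitutions gives center (3/7, 1/2), radius 1/42
input t2: applying the 2 nested substitutions gives center (1/2, 1/2), radius 1/42
input t5: applying the 2 nested substitutions gives center (-1/14, -4/7), radius 1/49
input t3: applying the 2 nested substitutions gives center (0, -4/7), radius 1/49
input t1: applying the 1 nested substitution gives center (0, 0), radius 1/5

t1: center (0, 0), radius 1/5; t2: center (1/2, 1/2), radius 1/42; t3: center (0, -4/7), radius 1/49; t4: center (3/7, 1/2), radius 1/42; t5: center (-1/14, -4/7), radius 1/49
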